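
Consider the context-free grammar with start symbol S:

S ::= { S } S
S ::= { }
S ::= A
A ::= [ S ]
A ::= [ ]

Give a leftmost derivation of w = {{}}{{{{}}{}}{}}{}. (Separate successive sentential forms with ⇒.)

S ⇒ {S}S ⇒ {{}}S ⇒ {{}}{S}S ⇒ {{}}{{S}S}S ⇒ {{}}{{{S}S}S}S ⇒ {{}}{{{{}}S}S}S ⇒ {{}}{{{{}}{}}S}S ⇒ {{}}{{{{}}{}}{}}S ⇒ {{}}{{{{}}{}}{}}{}

S ⇒ {S}S   [S ::= { S } S]
{S}S ⇒ {{}}S   [S ::= { }]
{{}}S ⇒ {{}}{S}S   [S ::= { S } S]
{{}}{S}S ⇒ {{}}{{S}S}S   [S ::= { S } S]
{{}}{{S}S}S ⇒ {{}}{{{S}S}S}S   [S ::= { S } S]
{{}}{{{S}S}S}S ⇒ {{}}{{{{}}S}S}S   [S ::= { }]
{{}}{{{{}}S}S}S ⇒ {{}}{{{{}}{}}S}S   [S ::= { }]
{{}}{{{{}}{}}S}S ⇒ {{}}{{{{}}{}}{}}S   [S ::= { }]
{{}}{{{{}}{}}{}}S ⇒ {{}}{{{{}}{}}{}}{}   [S ::= { }]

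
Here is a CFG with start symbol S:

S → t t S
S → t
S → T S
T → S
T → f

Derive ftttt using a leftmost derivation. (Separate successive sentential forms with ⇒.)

S ⇒ TS   [S → T S]
TS ⇒ SS   [T → S]
SS ⇒ TSS   [S → T S]
TSS ⇒ SSS   [T → S]
SSS ⇒ TSSS   [S → T S]
TSSS ⇒ SSSS   [T → S]
SSSS ⇒ TSSSS   [S → T S]
TSSSS ⇒ fSSSS   [T → f]
fSSSS ⇒ ftSSS   [S → t]
ftSSS ⇒ fttSS   [S → t]
fttSS ⇒ ftttS   [S → t]
ftttS ⇒ ftttt   [S → t]

S ⇒ TS ⇒ SS ⇒ TSS ⇒ SSS ⇒ TSSS ⇒ SSSS ⇒ TSSSS ⇒ fSSSS ⇒ ftSSS ⇒ fttSS ⇒ ftttS ⇒ ftttt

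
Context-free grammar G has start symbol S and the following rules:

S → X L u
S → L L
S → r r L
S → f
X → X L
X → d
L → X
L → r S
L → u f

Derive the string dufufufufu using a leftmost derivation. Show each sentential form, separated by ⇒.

S ⇒ XLu   [S → X L u]
XLu ⇒ XLLu   [X → X L]
XLLu ⇒ XLLLu   [X → X L]
XLLLu ⇒ XLLLLu   [X → X L]
XLLLLu ⇒ dLLLLu   [X → d]
dLLLLu ⇒ dufLLLu   [L → u f]
dufLLLu ⇒ dufufLLu   [L → u f]
dufufLLu ⇒ dufufufLu   [L → u f]
dufufufLu ⇒ dufufufufu   [L → u f]

S ⇒ XLu ⇒ XLLu ⇒ XLLLu ⇒ XLLLLu ⇒ dLLLLu ⇒ dufLLLu ⇒ dufufLLu ⇒ dufufufLu ⇒ dufufufufu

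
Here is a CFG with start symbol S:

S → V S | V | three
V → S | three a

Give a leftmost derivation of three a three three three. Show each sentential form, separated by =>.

S => V S => three a S => three a V S => three a S S => three a V S S => three a S S S => three a three S S => three a three three S => three a three three three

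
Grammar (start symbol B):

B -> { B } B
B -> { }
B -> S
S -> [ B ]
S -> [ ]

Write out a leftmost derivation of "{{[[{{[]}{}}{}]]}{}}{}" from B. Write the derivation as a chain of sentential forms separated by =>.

B => {B}B   [B -> { B } B]
{B}B => {{B}B}B   [B -> { B } B]
{{B}B}B => {{S}B}B   [B -> S]
{{S}B}B => {{[B]}B}B   [S -> [ B ]]
{{[B]}B}B => {{[S]}B}B   [B -> S]
{{[S]}B}B => {{[[B]]}B}B   [S -> [ B ]]
{{[[B]]}B}B => {{[[{B}B]]}B}B   [B -> { B } B]
{{[[{B}B]]}B}B => {{[[{{B}B}B]]}B}B   [B -> { B } B]
{{[[{{B}B}B]]}B}B => {{[[{{S}B}B]]}B}B   [B -> S]
{{[[{{S}B}B]]}B}B => {{[[{{[]}B}B]]}B}B   [S -> [ ]]
{{[[{{[]}B}B]]}B}B => {{[[{{[]}{}}B]]}B}B   [B -> { }]
{{[[{{[]}{}}B]]}B}B => {{[[{{[]}{}}{}]]}B}B   [B -> { }]
{{[[{{[]}{}}{}]]}B}B => {{[[{{[]}{}}{}]]}{}}B   [B -> { }]
{{[[{{[]}{}}{}]]}{}}B => {{[[{{[]}{}}{}]]}{}}{}   [B -> { }]

B=>{B}B=>{{B}B}B=>{{S}B}B=>{{[B]}B}B=>{{[S]}B}B=>{{[[B]]}B}B=>{{[[{B}B]]}B}B=>{{[[{{B}B}B]]}B}B=>{{[[{{S}B}B]]}B}B=>{{[[{{[]}B}B]]}B}B=>{{[[{{[]}{}}B]]}B}B=>{{[[{{[]}{}}{}]]}B}B=>{{[[{{[]}{}}{}]]}{}}B=>{{[[{{[]}{}}{}]]}{}}{}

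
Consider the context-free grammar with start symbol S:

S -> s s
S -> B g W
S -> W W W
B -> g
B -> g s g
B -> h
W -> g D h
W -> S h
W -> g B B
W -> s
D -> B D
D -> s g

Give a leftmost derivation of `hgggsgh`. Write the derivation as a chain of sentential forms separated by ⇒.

S ⇒ BgW ⇒ hgW ⇒ hggBB ⇒ hgggsgB ⇒ hgggsgh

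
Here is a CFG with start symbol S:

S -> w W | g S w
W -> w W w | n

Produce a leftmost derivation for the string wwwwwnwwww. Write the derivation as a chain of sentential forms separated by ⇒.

S ⇒ wW ⇒ wwWw ⇒ wwwWww ⇒ wwwwWwww ⇒ wwwwwWwwww ⇒ wwwwwnwwww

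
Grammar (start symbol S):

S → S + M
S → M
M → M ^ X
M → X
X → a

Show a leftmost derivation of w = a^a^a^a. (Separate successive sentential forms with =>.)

S => M   [S → M]
M => M^X   [M → M ^ X]
M^X => M^X^X   [M → M ^ X]
M^X^X => M^X^X^X   [M → M ^ X]
M^X^X^X => X^X^X^X   [M → X]
X^X^X^X => a^X^X^X   [X → a]
a^X^X^X => a^a^X^X   [X → a]
a^a^X^X => a^a^a^X   [X → a]
a^a^a^X => a^a^a^a   [X → a]

S => M => M^X => M^X^X => M^X^X^X => X^X^X^X => a^X^X^X => a^a^X^X => a^a^a^X => a^a^a^a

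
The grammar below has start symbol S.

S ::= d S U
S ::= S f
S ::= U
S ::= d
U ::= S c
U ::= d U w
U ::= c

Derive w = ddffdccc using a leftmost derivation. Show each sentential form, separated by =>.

S => dSU => dSfU => dSffU => ddffU => ddffSc => ddffdSUc => ddffdUUc => ddffdcUc => ddffdccc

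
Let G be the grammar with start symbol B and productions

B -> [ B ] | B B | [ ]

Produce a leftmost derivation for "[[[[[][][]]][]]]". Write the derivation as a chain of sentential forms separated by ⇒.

B⇒[B]⇒[[B]]⇒[[BB]]⇒[[[B]B]]⇒[[[[B]]B]]⇒[[[[BB]]B]]⇒[[[[BBB]]B]]⇒[[[[[]BB]]B]]⇒[[[[[][]B]]B]]⇒[[[[[][][]]]B]]⇒[[[[[][][]]][]]]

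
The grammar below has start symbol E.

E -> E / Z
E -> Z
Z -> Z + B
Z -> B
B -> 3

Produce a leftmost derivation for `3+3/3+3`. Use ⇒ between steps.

E ⇒ E/Z ⇒ Z/Z ⇒ Z+B/Z ⇒ B+B/Z ⇒ 3+B/Z ⇒ 3+3/Z ⇒ 3+3/Z+B ⇒ 3+3/B+B ⇒ 3+3/3+B ⇒ 3+3/3+3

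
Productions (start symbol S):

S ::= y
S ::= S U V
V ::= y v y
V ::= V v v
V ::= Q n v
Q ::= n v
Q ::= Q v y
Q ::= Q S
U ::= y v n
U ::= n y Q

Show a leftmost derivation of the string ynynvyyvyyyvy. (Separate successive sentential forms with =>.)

S => SUV   [S ::= S U V]
SUV => yUV   [S ::= y]
yUV => ynyQV   [U ::= n y Q]
ynyQV => ynyQSV   [Q ::= Q S]
ynyQSV => ynyQvySV   [Q ::= Q v y]
ynyQvySV => ynyQSvySV   [Q ::= Q S]
ynyQSvySV => ynyQSSvySV   [Q ::= Q S]
ynyQSSvySV => ynynvSSvySV   [Q ::= n v]
ynynvSSvySV => ynynvySvySV   [S ::= y]
ynynvySvySV => ynynvyyvySV   [S ::= y]
ynynvyyvySV => ynynvyyvyyV   [S ::= y]
ynynvyyvyyV => ynynvyyvyyyvy   [V ::= y v y]

S => SUV => yUV => ynyQV => ynyQSV => ynyQvySV => ynyQSvySV => ynyQSSvySV => ynynvSSvySV => ynynvySvySV => ynynvyyvySV => ynynvyyvyyV => ynynvyyvyyyvy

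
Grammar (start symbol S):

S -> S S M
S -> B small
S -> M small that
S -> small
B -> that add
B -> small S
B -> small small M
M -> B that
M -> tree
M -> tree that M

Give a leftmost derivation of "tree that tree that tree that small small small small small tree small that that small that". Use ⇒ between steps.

S ⇒ M small that   [S -> M small that]
M small that ⇒ tree that M small that   [M -> tree that M]
tree that M small that ⇒ tree that tree that M small that   [M -> tree that M]
tree that tree that M small that ⇒ tree that tree that tree that M small that   [M -> tree that M]
tree that tree that tree that M small that ⇒ tree that tree that tree that B that small that   [M -> B that]
tree that tree that tree that B that small that ⇒ tree that tree that tree that small small M that small that   [B -> small small M]
tree that tree that tree that small small M that small that ⇒ tree that tree that tree that small small B that that small that   [M -> B that]
tree that tree that tree that small small B that that small that ⇒ tree that tree that tree that small small small S that that small that   [B -> small S]
tree that tree that tree that small small small S that that small that ⇒ tree that tree that tree that small small small B small that that small that   [S -> B small]
tree that tree that tree that small small small B small that that small that ⇒ tree that tree that tree that small small small small small M small that that small that   [B -> small small M]
tree that tree that tree that small small small small small M small that that small that ⇒ tree that tree that tree that small small small small small tree small that that small that   [M -> tree]

S ⇒ M small that ⇒ tree that M small that ⇒ tree that tree that M small that ⇒ tree that tree that tree that M small that ⇒ tree that tree that tree that B that small that ⇒ tree that tree that tree that small small M that small that ⇒ tree that tree that tree that small small B that that small that ⇒ tree that tree that tree that small small small S that that small that ⇒ tree that tree that tree that small small small B small that that small that ⇒ tree that tree that tree that small small small small small M small that that small that ⇒ tree that tree that tree that small small small small small tree small that that small that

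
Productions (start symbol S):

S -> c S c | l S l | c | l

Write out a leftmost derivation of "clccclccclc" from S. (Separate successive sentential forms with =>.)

S=>cSc=>clSlc=>clcSclc=>clccScclc=>clcccSccclc=>clccclccclc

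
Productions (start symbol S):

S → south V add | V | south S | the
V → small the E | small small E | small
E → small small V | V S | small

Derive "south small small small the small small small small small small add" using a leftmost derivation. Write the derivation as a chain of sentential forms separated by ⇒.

S ⇒ south V add ⇒ south small small E add ⇒ south small small V S add ⇒ south small small small the E S add ⇒ south small small small the small small V S add ⇒ south small small small the small small small small E S add ⇒ south small small small the small small small small small S add ⇒ south small small small the small small small small small V add ⇒ south small small small the small small small small small small add

S ⇒ south V add   [S → south V add]
south V add ⇒ south small small E add   [V → small small E]
south small small E add ⇒ south small small V S add   [E → V S]
south small small V S add ⇒ south small small small the E S add   [V → small the E]
south small small small the E S add ⇒ south small small small the small small V S add   [E → small small V]
south small small small the small small V S add ⇒ south small small small the small small small small E S add   [V → small small E]
south small small small the small small small small E S add ⇒ south small small small the small small small small small S add   [E → small]
south small small small the small small small small small S add ⇒ south small small small the small small small small small V add   [S → V]
south small small small the small small small small small V add ⇒ south small small small the small small small small small small add   [V → small]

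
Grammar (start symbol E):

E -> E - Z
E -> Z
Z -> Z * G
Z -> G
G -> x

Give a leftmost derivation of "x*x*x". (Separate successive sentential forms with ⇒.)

E ⇒ Z   [E -> Z]
Z ⇒ Z*G   [Z -> Z * G]
Z*G ⇒ Z*G*G   [Z -> Z * G]
Z*G*G ⇒ G*G*G   [Z -> G]
G*G*G ⇒ x*G*G   [G -> x]
x*G*G ⇒ x*x*G   [G -> x]
x*x*G ⇒ x*x*x   [G -> x]

E⇒Z⇒Z*G⇒Z*G*G⇒G*G*G⇒x*G*G⇒x*x*G⇒x*x*x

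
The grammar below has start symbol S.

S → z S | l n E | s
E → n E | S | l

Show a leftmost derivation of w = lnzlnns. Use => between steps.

S => lnE => lnS => lnzS => lnzlnE => lnzlnnE => lnzlnnS => lnzlnns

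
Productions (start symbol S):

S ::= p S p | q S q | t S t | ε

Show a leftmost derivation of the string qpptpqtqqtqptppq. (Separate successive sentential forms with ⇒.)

S⇒qSq⇒qpSpq⇒qppSppq⇒qpptStppq⇒qpptpSptppq⇒qpptpqSqptppq⇒qpptpqtStqptppq⇒qpptpqtqSqtqptppq⇒qpptpqtqqtqptppq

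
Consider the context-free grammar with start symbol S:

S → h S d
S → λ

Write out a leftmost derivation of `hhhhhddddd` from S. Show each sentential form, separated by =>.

S => hSd   [S → h S d]
hSd => hhSdd   [S → h S d]
hhSdd => hhhSddd   [S → h S d]
hhhSddd => hhhhSdddd   [S → h S d]
hhhhSdddd => hhhhhSddddd   [S → h S d]
hhhhhSddddd => hhhhhddddd   [S → λ]

S=>hSd=>hhSdd=>hhhSddd=>hhhhSdddd=>hhhhhSddddd=>hhhhhddddd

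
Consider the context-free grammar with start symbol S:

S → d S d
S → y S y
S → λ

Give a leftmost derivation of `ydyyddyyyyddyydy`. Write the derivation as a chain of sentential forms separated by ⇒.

S ⇒ ySy   [S → y S y]
ySy ⇒ ydSdy   [S → d S d]
ydSdy ⇒ ydySydy   [S → y S y]
ydySydy ⇒ ydyySyydy   [S → y S y]
ydyySyydy ⇒ ydyydSdyydy   [S → d S d]
ydyydSdyydy ⇒ ydyyddSddyydy   [S → d S d]
ydyyddSddyydy ⇒ ydyyddySyddyydy   [S → y S y]
ydyyddySyddyydy ⇒ ydyyddyySyyddyydy   [S → y S y]
ydyyddyySyyddyydy ⇒ ydyyddyyyyddyydy   [S → λ]

S ⇒ ySy ⇒ ydSdy ⇒ ydySydy ⇒ ydyySyydy ⇒ ydyydSdyydy ⇒ ydyyddSddyydy ⇒ ydyyddySyddyydy ⇒ ydyyddyySyyddyydy ⇒ ydyyddyyyyddyydy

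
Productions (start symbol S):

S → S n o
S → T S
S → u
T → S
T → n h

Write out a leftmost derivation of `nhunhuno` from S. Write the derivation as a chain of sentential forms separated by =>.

S => TS => nhS => nhSno => nhTSno => nhSSno => nhuSno => nhuTSno => nhunhSno => nhunhuno

S => TS   [S → T S]
TS => nhS   [T → n h]
nhS => nhSno   [S → S n o]
nhSno => nhTSno   [S → T S]
nhTSno => nhSSno   [T → S]
nhSSno => nhuSno   [S → u]
nhuSno => nhuTSno   [S → T S]
nhuTSno => nhunhSno   [T → n h]
nhunhSno => nhunhuno   [S → u]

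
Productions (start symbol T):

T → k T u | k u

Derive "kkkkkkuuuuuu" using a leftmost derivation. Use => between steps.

T => kTu => kkTuu => kkkTuuu => kkkkTuuuu => kkkkkTuuuuu => kkkkkkuuuuuu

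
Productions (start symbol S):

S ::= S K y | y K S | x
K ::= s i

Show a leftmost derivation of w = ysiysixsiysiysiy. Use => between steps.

S => yKS   [S ::= y K S]
yKS => ysiS   [K ::= s i]
ysiS => ysiyKS   [S ::= y K S]
ysiyKS => ysiysiS   [K ::= s i]
ysiysiS => ysiysiSKy   [S ::= S K y]
ysiysiSKy => ysiysiSKyKy   [S ::= S K y]
ysiysiSKyKy => ysiysiSKyKyKy   [S ::= S K y]
ysiysiSKyKyKy => ysiysixKyKyKy   [S ::= x]
ysiysixKyKyKy => ysiysixsiyKyKy   [K ::= s i]
ysiysixsiyKyKy => ysiysixsiysiyKy   [K ::= s i]
ysiysixsiysiyKy => ysiysixsiysiysiy   [K ::= s i]

S => yKS => ysiS => ysiyKS => ysiysiS => ysiysiSKy => ysiysiSKyKy => ysiysiSKyKyKy => ysiysixKyKyKy => ysiysixsiyKyKy => ysiysixsiysiyKy => ysiysixsiysiysiy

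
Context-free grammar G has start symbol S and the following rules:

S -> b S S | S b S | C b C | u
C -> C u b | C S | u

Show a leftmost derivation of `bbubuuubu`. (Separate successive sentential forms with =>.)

S=>SbS=>bSSbS=>bbSSSbS=>bbSbSSSbS=>bbubSSSbS=>bbubuSSbS=>bbubuuSbS=>bbubuuubS=>bbubuuubu

S => SbS   [S -> S b S]
SbS => bSSbS   [S -> b S S]
bSSbS => bbSSSbS   [S -> b S S]
bbSSSbS => bbSbSSSbS   [S -> S b S]
bbSbSSSbS => bbubSSSbS   [S -> u]
bbubSSSbS => bbubuSSbS   [S -> u]
bbubuSSbS => bbubuuSbS   [S -> u]
bbubuuSbS => bbubuuubS   [S -> u]
bbubuuubS => bbubuuubu   [S -> u]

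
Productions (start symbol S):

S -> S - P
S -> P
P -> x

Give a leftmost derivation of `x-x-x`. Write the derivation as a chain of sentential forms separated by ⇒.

S ⇒ S-P ⇒ S-P-P ⇒ P-P-P ⇒ x-P-P ⇒ x-x-P ⇒ x-x-x

S ⇒ S-P   [S -> S - P]
S-P ⇒ S-P-P   [S -> S - P]
S-P-P ⇒ P-P-P   [S -> P]
P-P-P ⇒ x-P-P   [P -> x]
x-P-P ⇒ x-x-P   [P -> x]
x-x-P ⇒ x-x-x   [P -> x]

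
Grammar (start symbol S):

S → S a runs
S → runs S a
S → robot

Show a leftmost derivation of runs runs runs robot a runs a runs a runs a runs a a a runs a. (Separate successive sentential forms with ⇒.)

S ⇒ runs S a   [S → runs S a]
runs S a ⇒ runs S a runs a   [S → S a runs]
runs S a runs a ⇒ runs runs S a a runs a   [S → runs S a]
runs runs S a a runs a ⇒ runs runs runs S a a a runs a   [S → runs S a]
runs runs runs S a a a runs a ⇒ runs runs runs S a runs a a a runs a   [S → S a runs]
runs runs runs S a runs a a a runs a ⇒ runs runs runs S a runs a runs a a a runs a   [S → S a runs]
runs runs runs S a runs a runs a a a runs a ⇒ runs runs runs S a runs a runs a runs a a a runs a   [S → S a runs]
runs runs runs S a runs a runs a runs a a a runs a ⇒ runs runs runs S a runs a runs a runs a runs a a a runs a   [S → S a runs]
runs runs runs S a runs a runs a runs a runs a a a runs a ⇒ runs runs runs robot a runs a runs a runs a runs a a a runs a   [S → robot]

S ⇒ runs S a ⇒ runs S a runs a ⇒ runs runs S a a runs a ⇒ runs runs runs S a a a runs a ⇒ runs runs runs S a runs a a a runs a ⇒ runs runs runs S a runs a runs a a a runs a ⇒ runs runs runs S a runs a runs a runs a a a runs a ⇒ runs runs runs S a runs a runs a runs a runs a a a runs a ⇒ runs runs runs robot a runs a runs a runs a runs a a a runs a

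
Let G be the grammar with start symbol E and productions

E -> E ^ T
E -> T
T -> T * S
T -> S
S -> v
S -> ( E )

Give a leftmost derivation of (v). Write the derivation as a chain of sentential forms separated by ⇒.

E ⇒ T ⇒ S ⇒ (E) ⇒ (T) ⇒ (S) ⇒ (v)

E ⇒ T   [E -> T]
T ⇒ S   [T -> S]
S ⇒ (E)   [S -> ( E )]
(E) ⇒ (T)   [E -> T]
(T) ⇒ (S)   [T -> S]
(S) ⇒ (v)   [S -> v]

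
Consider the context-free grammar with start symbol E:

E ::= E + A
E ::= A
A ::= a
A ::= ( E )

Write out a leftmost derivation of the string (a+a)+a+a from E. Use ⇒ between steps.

E ⇒ E+A   [E ::= E + A]
E+A ⇒ E+A+A   [E ::= E + A]
E+A+A ⇒ A+A+A   [E ::= A]
A+A+A ⇒ (E)+A+A   [A ::= ( E )]
(E)+A+A ⇒ (E+A)+A+A   [E ::= E + A]
(E+A)+A+A ⇒ (A+A)+A+A   [E ::= A]
(A+A)+A+A ⇒ (a+A)+A+A   [A ::= a]
(a+A)+A+A ⇒ (a+a)+A+A   [A ::= a]
(a+a)+A+A ⇒ (a+a)+a+A   [A ::= a]
(a+a)+a+A ⇒ (a+a)+a+a   [A ::= a]

E ⇒ E+A ⇒ E+A+A ⇒ A+A+A ⇒ (E)+A+A ⇒ (E+A)+A+A ⇒ (A+A)+A+A ⇒ (a+A)+A+A ⇒ (a+a)+A+A ⇒ (a+a)+a+A ⇒ (a+a)+a+a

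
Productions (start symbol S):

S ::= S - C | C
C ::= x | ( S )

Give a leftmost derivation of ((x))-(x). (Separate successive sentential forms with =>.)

S => S-C   [S ::= S - C]
S-C => C-C   [S ::= C]
C-C => (S)-C   [C ::= ( S )]
(S)-C => (C)-C   [S ::= C]
(C)-C => ((S))-C   [C ::= ( S )]
((S))-C => ((C))-C   [S ::= C]
((C))-C => ((x))-C   [C ::= x]
((x))-C => ((x))-(S)   [C ::= ( S )]
((x))-(S) => ((x))-(C)   [S ::= C]
((x))-(C) => ((x))-(x)   [C ::= x]

S=>S-C=>C-C=>(S)-C=>(C)-C=>((S))-C=>((C))-C=>((x))-C=>((x))-(S)=>((x))-(C)=>((x))-(x)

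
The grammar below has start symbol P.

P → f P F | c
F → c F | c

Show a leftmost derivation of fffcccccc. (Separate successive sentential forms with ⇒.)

P ⇒ fPF ⇒ ffPFF ⇒ fffPFFF ⇒ fffcFFF ⇒ fffccFFF ⇒ fffcccFFF ⇒ fffccccFF ⇒ fffcccccF ⇒ fffcccccc

P ⇒ fPF   [P → f P F]
fPF ⇒ ffPFF   [P → f P F]
ffPFF ⇒ fffPFFF   [P → f P F]
fffPFFF ⇒ fffcFFF   [P → c]
fffcFFF ⇒ fffccFFF   [F → c F]
fffccFFF ⇒ fffcccFFF   [F → c F]
fffcccFFF ⇒ fffccccFF   [F → c]
fffccccFF ⇒ fffcccccF   [F → c]
fffcccccF ⇒ fffcccccc   [F → c]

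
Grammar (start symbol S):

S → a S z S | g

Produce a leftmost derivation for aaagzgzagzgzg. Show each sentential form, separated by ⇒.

S ⇒ aSzS ⇒ aaSzSzS ⇒ aaaSzSzSzS ⇒ aaagzSzSzS ⇒ aaagzgzSzS ⇒ aaagzgzaSzSzS ⇒ aaagzgzagzSzS ⇒ aaagzgzagzgzS ⇒ aaagzgzagzgzg

S ⇒ aSzS   [S → a S z S]
aSzS ⇒ aaSzSzS   [S → a S z S]
aaSzSzS ⇒ aaaSzSzSzS   [S → a S z S]
aaaSzSzSzS ⇒ aaagzSzSzS   [S → g]
aaagzSzSzS ⇒ aaagzgzSzS   [S → g]
aaagzgzSzS ⇒ aaagzgzaSzSzS   [S → a S z S]
aaagzgzaSzSzS ⇒ aaagzgzagzSzS   [S → g]
aaagzgzagzSzS ⇒ aaagzgzagzgzS   [S → g]
aaagzgzagzgzS ⇒ aaagzgzagzgzg   [S → g]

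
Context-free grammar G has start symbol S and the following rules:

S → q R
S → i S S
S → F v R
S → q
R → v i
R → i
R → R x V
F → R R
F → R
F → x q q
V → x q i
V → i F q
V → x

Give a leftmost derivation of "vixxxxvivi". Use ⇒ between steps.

S ⇒ FvR   [S → F v R]
FvR ⇒ RRvR   [F → R R]
RRvR ⇒ RxVRvR   [R → R x V]
RxVRvR ⇒ RxVxVRvR   [R → R x V]
RxVxVRvR ⇒ vixVxVRvR   [R → v i]
vixVxVRvR ⇒ vixxxVRvR   [V → x]
vixxxVRvR ⇒ vixxxxRvR   [V → x]
vixxxxRvR ⇒ vixxxxvivR   [R → v i]
vixxxxvivR ⇒ vixxxxvivi   [R → i]

S ⇒ FvR ⇒ RRvR ⇒ RxVRvR ⇒ RxVxVRvR ⇒ vixVxVRvR ⇒ vixxxVRvR ⇒ vixxxxRvR ⇒ vixxxxvivR ⇒ vixxxxvivi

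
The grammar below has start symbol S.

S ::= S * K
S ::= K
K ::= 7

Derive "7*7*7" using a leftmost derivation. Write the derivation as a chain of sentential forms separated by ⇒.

S ⇒ S*K ⇒ S*K*K ⇒ K*K*K ⇒ 7*K*K ⇒ 7*7*K ⇒ 7*7*7

S ⇒ S*K   [S ::= S * K]
S*K ⇒ S*K*K   [S ::= S * K]
S*K*K ⇒ K*K*K   [S ::= K]
K*K*K ⇒ 7*K*K   [K ::= 7]
7*K*K ⇒ 7*7*K   [K ::= 7]
7*7*K ⇒ 7*7*7   [K ::= 7]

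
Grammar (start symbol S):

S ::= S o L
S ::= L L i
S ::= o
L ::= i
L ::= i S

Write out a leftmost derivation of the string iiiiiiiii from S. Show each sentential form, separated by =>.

S => LLi   [S ::= L L i]
LLi => iSLi   [L ::= i S]
iSLi => iLLiLi   [S ::= L L i]
iLLiLi => iiSLiLi   [L ::= i S]
iiSLiLi => iiLLiLiLi   [S ::= L L i]
iiLLiLiLi => iiiLiLiLi   [L ::= i]
iiiLiLiLi => iiiiiLiLi   [L ::= i]
iiiiiLiLi => iiiiiiiLi   [L ::= i]
iiiiiiiLi => iiiiiiiii   [L ::= i]

S => LLi => iSLi => iLLiLi => iiSLiLi => iiLLiLiLi => iiiLiLiLi => iiiiiLiLi => iiiiiiiLi => iiiiiiiii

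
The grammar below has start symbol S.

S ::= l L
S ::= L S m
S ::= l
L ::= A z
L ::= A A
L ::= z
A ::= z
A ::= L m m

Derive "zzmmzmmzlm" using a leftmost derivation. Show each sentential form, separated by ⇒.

S ⇒ LSm   [S ::= L S m]
LSm ⇒ AASm   [L ::= A A]
AASm ⇒ LmmASm   [A ::= L m m]
LmmASm ⇒ AzmmASm   [L ::= A z]
AzmmASm ⇒ LmmzmmASm   [A ::= L m m]
LmmzmmASm ⇒ AAmmzmmASm   [L ::= A A]
AAmmzmmASm ⇒ zAmmzmmASm   [A ::= z]
zAmmzmmASm ⇒ zzmmzmmASm   [A ::= z]
zzmmzmmASm ⇒ zzmmzmmzSm   [A ::= z]
zzmmzmmzSm ⇒ zzmmzmmzlm   [S ::= l]

S ⇒ LSm ⇒ AASm ⇒ LmmASm ⇒ AzmmASm ⇒ LmmzmmASm ⇒ AAmmzmmASm ⇒ zAmmzmmASm ⇒ zzmmzmmASm ⇒ zzmmzmmzSm ⇒ zzmmzmmzlm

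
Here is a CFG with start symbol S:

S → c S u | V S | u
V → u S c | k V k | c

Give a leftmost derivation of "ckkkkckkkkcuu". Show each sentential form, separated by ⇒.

S ⇒ cSu ⇒ cVSu ⇒ ckVkSu ⇒ ckkVkkSu ⇒ ckkkVkkkSu ⇒ ckkkkVkkkkSu ⇒ ckkkkckkkkSu ⇒ ckkkkckkkkVSu ⇒ ckkkkckkkkcSu ⇒ ckkkkckkkkcuu

S ⇒ cSu   [S → c S u]
cSu ⇒ cVSu   [S → V S]
cVSu ⇒ ckVkSu   [V → k V k]
ckVkSu ⇒ ckkVkkSu   [V → k V k]
ckkVkkSu ⇒ ckkkVkkkSu   [V → k V k]
ckkkVkkkSu ⇒ ckkkkVkkkkSu   [V → k V k]
ckkkkVkkkkSu ⇒ ckkkkckkkkSu   [V → c]
ckkkkckkkkSu ⇒ ckkkkckkkkVSu   [S → V S]
ckkkkckkkkVSu ⇒ ckkkkckkkkcSu   [V → c]
ckkkkckkkkcSu ⇒ ckkkkckkkkcuu   [S → u]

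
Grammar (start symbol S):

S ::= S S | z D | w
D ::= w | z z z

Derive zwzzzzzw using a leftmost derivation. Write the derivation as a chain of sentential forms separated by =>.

S => SS   [S ::= S S]
SS => zDS   [S ::= z D]
zDS => zwS   [D ::= w]
zwS => zwSS   [S ::= S S]
zwSS => zwzDS   [S ::= z D]
zwzDS => zwzzzzS   [D ::= z z z]
zwzzzzS => zwzzzzzD   [S ::= z D]
zwzzzzzD => zwzzzzzw   [D ::= w]

S => SS => zDS => zwS => zwSS => zwzDS => zwzzzzS => zwzzzzzD => zwzzzzzw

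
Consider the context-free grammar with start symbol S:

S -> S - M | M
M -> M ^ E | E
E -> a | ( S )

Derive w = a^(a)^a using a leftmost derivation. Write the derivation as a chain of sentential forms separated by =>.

S => M => M^E => M^E^E => E^E^E => a^E^E => a^(S)^E => a^(M)^E => a^(E)^E => a^(a)^E => a^(a)^a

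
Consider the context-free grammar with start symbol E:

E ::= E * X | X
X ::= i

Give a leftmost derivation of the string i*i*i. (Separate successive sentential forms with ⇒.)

E ⇒ E*X ⇒ E*X*X ⇒ X*X*X ⇒ i*X*X ⇒ i*i*X ⇒ i*i*i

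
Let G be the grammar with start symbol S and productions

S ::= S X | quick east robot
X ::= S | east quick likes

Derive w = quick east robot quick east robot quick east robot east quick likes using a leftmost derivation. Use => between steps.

S => S X => quick east robot X => quick east robot S => quick east robot S X => quick east robot S X X => quick east robot quick east robot X X => quick east robot quick east robot S X => quick east robot quick east robot quick east robot X => quick east robot quick east robot quick east robot east quick likes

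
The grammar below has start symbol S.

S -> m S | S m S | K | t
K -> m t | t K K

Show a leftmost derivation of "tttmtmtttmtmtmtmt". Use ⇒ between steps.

S ⇒ K   [S -> K]
K ⇒ tKK   [K -> t K K]
tKK ⇒ ttKKK   [K -> t K K]
ttKKK ⇒ tttKKKK   [K -> t K K]
tttKKKK ⇒ tttmtKKK   [K -> m t]
tttmtKKK ⇒ tttmtmtKK   [K -> m t]
tttmtmtKK ⇒ tttmtmttKKK   [K -> t K K]
tttmtmttKKK ⇒ tttmtmtttKKKK   [K -> t K K]
tttmtmtttKKKK ⇒ tttmtmtttmtKKK   [K -> m t]
tttmtmtttmtKKK ⇒ tttmtmtttmtmtKK   [K -> m t]
tttmtmtttmtmtKK ⇒ tttmtmtttmtmtmtK   [K -> m t]
tttmtmtttmtmtmtK ⇒ tttmtmtttmtmtmtmt   [K -> m t]

S ⇒ K ⇒ tKK ⇒ ttKKK ⇒ tttKKKK ⇒ tttmtKKK ⇒ tttmtmtKK ⇒ tttmtmttKKK ⇒ tttmtmtttKKKK ⇒ tttmtmtttmtKKK ⇒ tttmtmtttmtmtKK ⇒ tttmtmtttmtmtmtK ⇒ tttmtmtttmtmtmtmt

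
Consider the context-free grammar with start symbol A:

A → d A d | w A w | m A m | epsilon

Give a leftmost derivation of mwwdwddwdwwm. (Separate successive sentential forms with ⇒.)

A⇒mAm⇒mwAwm⇒mwwAwwm⇒mwwdAdwwm⇒mwwdwAwdwwm⇒mwwdwdAdwdwwm⇒mwwdwddwdwwm

A ⇒ mAm   [A → m A m]
mAm ⇒ mwAwm   [A → w A w]
mwAwm ⇒ mwwAwwm   [A → w A w]
mwwAwwm ⇒ mwwdAdwwm   [A → d A d]
mwwdAdwwm ⇒ mwwdwAwdwwm   [A → w A w]
mwwdwAwdwwm ⇒ mwwdwdAdwdwwm   [A → d A d]
mwwdwdAdwdwwm ⇒ mwwdwddwdwwm   [A → epsilon]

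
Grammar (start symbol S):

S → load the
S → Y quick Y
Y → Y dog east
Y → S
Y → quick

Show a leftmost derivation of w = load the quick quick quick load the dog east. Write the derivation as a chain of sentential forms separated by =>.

S => Y quick Y   [S → Y quick Y]
Y quick Y => S quick Y   [Y → S]
S quick Y => Y quick Y quick Y   [S → Y quick Y]
Y quick Y quick Y => S quick Y quick Y   [Y → S]
S quick Y quick Y => load the quick Y quick Y   [S → load the]
load the quick Y quick Y => load the quick quick quick Y   [Y → quick]
load the quick quick quick Y => load the quick quick quick Y dog east   [Y → Y dog east]
load the quick quick quick Y dog east => load the quick quick quick S dog east   [Y → S]
load the quick quick quick S dog east => load the quick quick quick load the dog east   [S → load the]

S => Y quick Y => S quick Y => Y quick Y quick Y => S quick Y quick Y => load the quick Y quick Y => load the quick quick quick Y => load the quick quick quick Y dog east => load the quick quick quick S dog east => load the quick quick quick load the dog east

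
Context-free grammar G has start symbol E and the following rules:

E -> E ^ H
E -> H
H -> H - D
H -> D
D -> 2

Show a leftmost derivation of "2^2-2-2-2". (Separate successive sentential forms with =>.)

E => E^H => H^H => D^H => 2^H => 2^H-D => 2^H-D-D => 2^H-D-D-D => 2^D-D-D-D => 2^2-D-D-D => 2^2-2-D-D => 2^2-2-2-D => 2^2-2-2-2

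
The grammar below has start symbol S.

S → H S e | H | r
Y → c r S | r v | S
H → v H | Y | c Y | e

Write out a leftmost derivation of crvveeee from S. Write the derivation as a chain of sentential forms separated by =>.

S => HSe => cYSe => crvSe => crvHe => crvvHe => crvvYe => crvvSe => crvvHSee => crvveSee => crvveHee => crvveeee

S => HSe   [S → H S e]
HSe => cYSe   [H → c Y]
cYSe => crvSe   [Y → r v]
crvSe => crvHe   [S → H]
crvHe => crvvHe   [H → v H]
crvvHe => crvvYe   [H → Y]
crvvYe => crvvSe   [Y → S]
crvvSe => crvvHSee   [S → H S e]
crvvHSee => crvveSee   [H → e]
crvveSee => crvveHee   [S → H]
crvveHee => crvveeee   [H → e]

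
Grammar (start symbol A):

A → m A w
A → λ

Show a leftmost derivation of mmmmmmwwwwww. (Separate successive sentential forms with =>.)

A => mAw => mmAww => mmmAwww => mmmmAwwww => mmmmmAwwwww => mmmmmmAwwwwww => mmmmmmwwwwww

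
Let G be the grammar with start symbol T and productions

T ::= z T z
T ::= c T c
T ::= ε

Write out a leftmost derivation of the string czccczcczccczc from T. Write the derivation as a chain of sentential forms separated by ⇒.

T ⇒ cTc   [T ::= c T c]
cTc ⇒ czTzc   [T ::= z T z]
czTzc ⇒ czcTczc   [T ::= c T c]
czcTczc ⇒ czccTcczc   [T ::= c T c]
czccTcczc ⇒ czcccTccczc   [T ::= c T c]
czcccTccczc ⇒ czccczTzccczc   [T ::= z T z]
czccczTzccczc ⇒ czccczcTczccczc   [T ::= c T c]
czccczcTczccczc ⇒ czccczcczccczc   [T ::= ε]

T⇒cTc⇒czTzc⇒czcTczc⇒czccTcczc⇒czcccTccczc⇒czccczTzccczc⇒czccczcTczccczc⇒czccczcczccczc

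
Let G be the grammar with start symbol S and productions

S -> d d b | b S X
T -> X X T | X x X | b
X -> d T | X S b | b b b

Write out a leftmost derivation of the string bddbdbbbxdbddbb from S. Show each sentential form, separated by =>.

S => bSX => bddbX => bddbXSb => bddbdTSb => bddbdXxXSb => bddbdbbbxXSb => bddbdbbbxdTSb => bddbdbbbxdbSb => bddbdbbbxdbddbb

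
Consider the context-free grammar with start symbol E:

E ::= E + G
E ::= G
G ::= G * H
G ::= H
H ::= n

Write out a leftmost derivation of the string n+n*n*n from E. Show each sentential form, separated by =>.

E => E+G   [E ::= E + G]
E+G => G+G   [E ::= G]
G+G => H+G   [G ::= H]
H+G => n+G   [H ::= n]
n+G => n+G*H   [G ::= G * H]
n+G*H => n+G*H*H   [G ::= G * H]
n+G*H*H => n+H*H*H   [G ::= H]
n+H*H*H => n+n*H*H   [H ::= n]
n+n*H*H => n+n*n*H   [H ::= n]
n+n*n*H => n+n*n*n   [H ::= n]

E => E+G => G+G => H+G => n+G => n+G*H => n+G*H*H => n+H*H*H => n+n*H*H => n+n*n*H => n+n*n*n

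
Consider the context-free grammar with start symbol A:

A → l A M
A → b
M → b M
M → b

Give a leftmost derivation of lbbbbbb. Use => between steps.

A=>lAM=>lbM=>lbbM=>lbbbM=>lbbbbM=>lbbbbbM=>lbbbbbb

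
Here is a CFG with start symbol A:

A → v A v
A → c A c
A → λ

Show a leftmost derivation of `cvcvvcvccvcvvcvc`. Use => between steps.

A=>cAc=>cvAvc=>cvcAcvc=>cvcvAvcvc=>cvcvvAvvcvc=>cvcvvcAcvvcvc=>cvcvvcvAvcvvcvc=>cvcvvcvcAcvcvvcvc=>cvcvvcvccvcvvcvc

A => cAc   [A → c A c]
cAc => cvAvc   [A → v A v]
cvAvc => cvcAcvc   [A → c A c]
cvcAcvc => cvcvAvcvc   [A → v A v]
cvcvAvcvc => cvcvvAvvcvc   [A → v A v]
cvcvvAvvcvc => cvcvvcAcvvcvc   [A → c A c]
cvcvvcAcvvcvc => cvcvvcvAvcvvcvc   [A → v A v]
cvcvvcvAvcvvcvc => cvcvvcvcAcvcvvcvc   [A → c A c]
cvcvvcvcAcvcvvcvc => cvcvvcvccvcvvcvc   [A → λ]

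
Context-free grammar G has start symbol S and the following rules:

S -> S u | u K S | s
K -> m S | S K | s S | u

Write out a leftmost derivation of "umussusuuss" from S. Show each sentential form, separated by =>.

S=>uKS=>umSS=>umuKSS=>umusSSS=>umussSS=>umussuKSS=>umussuSKSS=>umussuSuKSS=>umussusuKSS=>umussusuuSS=>umussusuusS=>umussusuuss

S => uKS   [S -> u K S]
uKS => umSS   [K -> m S]
umSS => umuKSS   [S -> u K S]
umuKSS => umusSSS   [K -> s S]
umusSSS => umussSS   [S -> s]
umussSS => umussuKSS   [S -> u K S]
umussuKSS => umussuSKSS   [K -> S K]
umussuSKSS => umussuSuKSS   [S -> S u]
umussuSuKSS => umussusuKSS   [S -> s]
umussusuKSS => umussusuuSS   [K -> u]
umussusuuSS => umussusuusS   [S -> s]
umussusuusS => umussusuuss   [S -> s]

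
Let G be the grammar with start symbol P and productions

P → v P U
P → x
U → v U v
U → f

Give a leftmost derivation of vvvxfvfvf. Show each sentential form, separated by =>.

P => vPU => vvPUU => vvvPUUU => vvvxUUU => vvvxfUU => vvvxfvUvU => vvvxfvfvU => vvvxfvfvf

P => vPU   [P → v P U]
vPU => vvPUU   [P → v P U]
vvPUU => vvvPUUU   [P → v P U]
vvvPUUU => vvvxUUU   [P → x]
vvvxUUU => vvvxfUU   [U → f]
vvvxfUU => vvvxfvUvU   [U → v U v]
vvvxfvUvU => vvvxfvfvU   [U → f]
vvvxfvfvU => vvvxfvfvf   [U → f]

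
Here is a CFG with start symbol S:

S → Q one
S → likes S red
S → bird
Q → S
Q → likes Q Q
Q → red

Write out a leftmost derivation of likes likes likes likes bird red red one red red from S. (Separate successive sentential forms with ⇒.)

S ⇒ likes S red ⇒ likes likes S red red ⇒ likes likes Q one red red ⇒ likes likes likes Q Q one red red ⇒ likes likes likes S Q one red red ⇒ likes likes likes likes S red Q one red red ⇒ likes likes likes likes bird red Q one red red ⇒ likes likes likes likes bird red red one red red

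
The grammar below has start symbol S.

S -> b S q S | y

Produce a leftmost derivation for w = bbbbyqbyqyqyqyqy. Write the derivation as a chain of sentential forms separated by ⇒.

S⇒bSqS⇒bbSqSqS⇒bbbSqSqSqS⇒bbbbSqSqSqSqS⇒bbbbyqSqSqSqS⇒bbbbyqbSqSqSqSqS⇒bbbbyqbyqSqSqSqS⇒bbbbyqbyqyqSqSqS⇒bbbbyqbyqyqyqSqS⇒bbbbyqbyqyqyqyqS⇒bbbbyqbyqyqyqyqy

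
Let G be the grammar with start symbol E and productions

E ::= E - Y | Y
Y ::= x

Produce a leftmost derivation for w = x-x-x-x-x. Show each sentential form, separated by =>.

E => E-Y => E-Y-Y => E-Y-Y-Y => E-Y-Y-Y-Y => Y-Y-Y-Y-Y => x-Y-Y-Y-Y => x-x-Y-Y-Y => x-x-x-Y-Y => x-x-x-x-Y => x-x-x-x-x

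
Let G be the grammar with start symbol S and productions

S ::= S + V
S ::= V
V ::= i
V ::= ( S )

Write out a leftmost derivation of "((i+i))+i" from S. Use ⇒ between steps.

S ⇒ S+V   [S ::= S + V]
S+V ⇒ V+V   [S ::= V]
V+V ⇒ (S)+V   [V ::= ( S )]
(S)+V ⇒ (V)+V   [S ::= V]
(V)+V ⇒ ((S))+V   [V ::= ( S )]
((S))+V ⇒ ((S+V))+V   [S ::= S + V]
((S+V))+V ⇒ ((V+V))+V   [S ::= V]
((V+V))+V ⇒ ((i+V))+V   [V ::= i]
((i+V))+V ⇒ ((i+i))+V   [V ::= i]
((i+i))+V ⇒ ((i+i))+i   [V ::= i]

S⇒S+V⇒V+V⇒(S)+V⇒(V)+V⇒((S))+V⇒((S+V))+V⇒((V+V))+V⇒((i+V))+V⇒((i+i))+V⇒((i+i))+i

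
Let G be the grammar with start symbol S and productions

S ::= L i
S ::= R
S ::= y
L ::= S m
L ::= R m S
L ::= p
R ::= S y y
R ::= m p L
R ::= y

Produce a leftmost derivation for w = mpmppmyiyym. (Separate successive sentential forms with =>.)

S => R => mpL => mpSm => mpRm => mpSyym => mpLiyym => mpRmSiyym => mpmpLmSiyym => mpmppmSiyym => mpmppmyiyym

S => R   [S ::= R]
R => mpL   [R ::= m p L]
mpL => mpSm   [L ::= S m]
mpSm => mpRm   [S ::= R]
mpRm => mpSyym   [R ::= S y y]
mpSyym => mpLiyym   [S ::= L i]
mpLiyym => mpRmSiyym   [L ::= R m S]
mpRmSiyym => mpmpLmSiyym   [R ::= m p L]
mpmpLmSiyym => mpmppmSiyym   [L ::= p]
mpmppmSiyym => mpmppmyiyym   [S ::= y]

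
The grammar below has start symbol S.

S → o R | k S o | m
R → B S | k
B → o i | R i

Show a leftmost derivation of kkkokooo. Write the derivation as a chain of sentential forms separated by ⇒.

S⇒kSo⇒kkSoo⇒kkkSooo⇒kkkoRooo⇒kkkokooo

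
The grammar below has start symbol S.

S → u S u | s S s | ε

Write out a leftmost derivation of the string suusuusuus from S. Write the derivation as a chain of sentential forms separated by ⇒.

S ⇒ sSs ⇒ suSus ⇒ suuSuus ⇒ suusSsuus ⇒ suusuSusuus ⇒ suusuusuus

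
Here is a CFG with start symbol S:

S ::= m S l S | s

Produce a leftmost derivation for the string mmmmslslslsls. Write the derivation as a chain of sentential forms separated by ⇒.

S⇒mSlS⇒mmSlSlS⇒mmmSlSlSlS⇒mmmmSlSlSlSlS⇒mmmmslSlSlSlS⇒mmmmslslSlSlS⇒mmmmslslslSlS⇒mmmmslslslslS⇒mmmmslslslsls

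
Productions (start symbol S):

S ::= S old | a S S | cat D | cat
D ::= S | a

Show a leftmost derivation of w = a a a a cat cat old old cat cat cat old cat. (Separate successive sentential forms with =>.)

S => a S S => a S old S => a a S S old S => a a a S S S old S => a a a a S S S S old S => a a a a S old S S S old S => a a a a S old old S S S old S => a a a a cat D old old S S S old S => a a a a cat S old old S S S old S => a a a a cat cat old old S S S old S => a a a a cat cat old old cat S S old S => a a a a cat cat old old cat cat S old S => a a a a cat cat old old cat cat cat old S => a a a a cat cat old old cat cat cat old cat

S => a S S   [S ::= a S S]
a S S => a S old S   [S ::= S old]
a S old S => a a S S old S   [S ::= a S S]
a a S S old S => a a a S S S old S   [S ::= a S S]
a a a S S S old S => a a a a S S S S old S   [S ::= a S S]
a a a a S S S S old S => a a a a S old S S S old S   [S ::= S old]
a a a a S old S S S old S => a a a a S old old S S S old S   [S ::= S old]
a a a a S old old S S S old S => a a a a cat D old old S S S old S   [S ::= cat D]
a a a a cat D old old S S S old S => a a a a cat S old old S S S old S   [D ::= S]
a a a a cat S old old S S S old S => a a a a cat cat old old S S S old S   [S ::= cat]
a a a a cat cat old old S S S old S => a a a a cat cat old old cat S S old S   [S ::= cat]
a a a a cat cat old old cat S S old S => a a a a cat cat old old cat cat S old S   [S ::= cat]
a a a a cat cat old old cat cat S old S => a a a a cat cat old old cat cat cat old S   [S ::= cat]
a a a a cat cat old old cat cat cat old S => a a a a cat cat old old cat cat cat old cat   [S ::= cat]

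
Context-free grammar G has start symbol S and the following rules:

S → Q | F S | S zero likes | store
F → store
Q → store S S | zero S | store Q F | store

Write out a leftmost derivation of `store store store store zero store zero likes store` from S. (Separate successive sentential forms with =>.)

S => F S => store S => store F S => store store S => store store F S => store store store S => store store store Q => store store store store Q F => store store store store zero S F => store store store store zero S zero likes F => store store store store zero store zero likes F => store store store store zero store zero likes store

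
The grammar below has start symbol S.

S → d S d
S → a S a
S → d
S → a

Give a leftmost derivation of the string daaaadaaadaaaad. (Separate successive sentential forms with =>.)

S=>dSd=>daSad=>daaSaad=>daaaSaaad=>daaaaSaaaad=>daaaadSdaaaad=>daaaadaSadaaaad=>daaaadaaadaaaad

S => dSd   [S → d S d]
dSd => daSad   [S → a S a]
daSad => daaSaad   [S → a S a]
daaSaad => daaaSaaad   [S → a S a]
daaaSaaad => daaaaSaaaad   [S → a S a]
daaaaSaaaad => daaaadSdaaaad   [S → d S d]
daaaadSdaaaad => daaaadaSadaaaad   [S → a S a]
daaaadaSadaaaad => daaaadaaadaaaad   [S → a]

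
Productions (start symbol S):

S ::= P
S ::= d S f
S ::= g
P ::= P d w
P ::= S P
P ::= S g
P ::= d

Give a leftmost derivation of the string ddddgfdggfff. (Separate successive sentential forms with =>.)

S => dSf => ddSff => dddSfff => dddPfff => dddSPfff => dddPPfff => dddSPPfff => ddddSfPPfff => ddddgfPPfff => ddddgfdPfff => ddddgfdSgfff => ddddgfdggfff

S => dSf   [S ::= d S f]
dSf => ddSff   [S ::= d S f]
ddSff => dddSfff   [S ::= d S f]
dddSfff => dddPfff   [S ::= P]
dddPfff => dddSPfff   [P ::= S P]
dddSPfff => dddPPfff   [S ::= P]
dddPPfff => dddSPPfff   [P ::= S P]
dddSPPfff => ddddSfPPfff   [S ::= d S f]
ddddSfPPfff => ddddgfPPfff   [S ::= g]
ddddgfPPfff => ddddgfdPfff   [P ::= d]
ddddgfdPfff => ddddgfdSgfff   [P ::= S g]
ddddgfdSgfff => ddddgfdggfff   [S ::= g]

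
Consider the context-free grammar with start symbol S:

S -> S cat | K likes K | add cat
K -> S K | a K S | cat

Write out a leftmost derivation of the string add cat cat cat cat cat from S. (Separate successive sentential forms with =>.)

S => S cat => S cat cat => S cat cat cat => S cat cat cat cat => add cat cat cat cat cat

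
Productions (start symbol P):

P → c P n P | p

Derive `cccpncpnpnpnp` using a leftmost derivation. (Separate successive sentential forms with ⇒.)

P ⇒ cPnP ⇒ ccPnPnP ⇒ cccPnPnPnP ⇒ cccpnPnPnP ⇒ cccpncPnPnPnP ⇒ cccpncpnPnPnP ⇒ cccpncpnpnPnP ⇒ cccpncpnpnpnP ⇒ cccpncpnpnpnp

P ⇒ cPnP   [P → c P n P]
cPnP ⇒ ccPnPnP   [P → c P n P]
ccPnPnP ⇒ cccPnPnPnP   [P → c P n P]
cccPnPnPnP ⇒ cccpnPnPnP   [P → p]
cccpnPnPnP ⇒ cccpncPnPnPnP   [P → c P n P]
cccpncPnPnPnP ⇒ cccpncpnPnPnP   [P → p]
cccpncpnPnPnP ⇒ cccpncpnpnPnP   [P → p]
cccpncpnpnPnP ⇒ cccpncpnpnpnP   [P → p]
cccpncpnpnpnP ⇒ cccpncpnpnpnp   [P → p]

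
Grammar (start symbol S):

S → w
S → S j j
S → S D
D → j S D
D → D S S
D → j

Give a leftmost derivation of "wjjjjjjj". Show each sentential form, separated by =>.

S => Sjj => Sjjjj => SDjjjj => SDDjjjj => SDDDjjjj => wDDDjjjj => wjDDjjjj => wjjDjjjj => wjjjjjjj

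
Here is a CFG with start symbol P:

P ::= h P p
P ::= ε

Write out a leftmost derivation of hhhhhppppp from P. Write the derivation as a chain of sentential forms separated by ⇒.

P ⇒ hPp   [P ::= h P p]
hPp ⇒ hhPpp   [P ::= h P p]
hhPpp ⇒ hhhPppp   [P ::= h P p]
hhhPppp ⇒ hhhhPpppp   [P ::= h P p]
hhhhPpppp ⇒ hhhhhPppppp   [P ::= h P p]
hhhhhPppppp ⇒ hhhhhppppp   [P ::= ε]

P ⇒ hPp ⇒ hhPpp ⇒ hhhPppp ⇒ hhhhPpppp ⇒ hhhhhPppppp ⇒ hhhhhppppp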